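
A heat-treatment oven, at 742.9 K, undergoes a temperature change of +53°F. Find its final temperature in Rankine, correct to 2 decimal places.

Initial temperature in Celsius: 742.9 - 273.15 = 469.7500°C.
The 53°F change is an interval, so only the factor 5/9 applies: +53 × 5/9 = +29.4444°C.
Final Celsius temperature: 469.7500 + 29.4444 = 499.1944°C.
In Rankine: 499.1944 × 1.8 + 491.67 = 1390.22°R.

1390.22°R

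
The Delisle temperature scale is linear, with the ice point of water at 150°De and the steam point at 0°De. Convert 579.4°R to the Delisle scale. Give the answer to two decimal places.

First in Celsius: (579.4 - 491.67) × 5/9 = 48.7389°C.
Linearly onto the Delisle scale: 150 + (48.7389 / 100) × (0 - 150) = 76.89°De.

76.89°De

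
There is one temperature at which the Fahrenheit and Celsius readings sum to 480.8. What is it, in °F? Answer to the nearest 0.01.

Let F be the Fahrenheit reading. The Celsius reading is C = 5/9·F - 17.7778.
Require F + C = 480.8: (14/9)·F - 17.7778 = 480.8.
F = (480.8 + 17.7778) / (14/9) = 320.51.

320.51°F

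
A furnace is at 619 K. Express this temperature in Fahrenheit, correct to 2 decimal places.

654.53°F

In Celsius: 619 - 273.15 = 345.8500°C.
In Fahrenheit: 345.8500 × 1.8 + 32 = 654.53°F.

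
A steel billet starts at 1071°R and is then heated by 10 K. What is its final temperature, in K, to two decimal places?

605.00 K

Initial temperature in Celsius: (1071 - 491.67) × 5/9 = 321.8500°C.
The 10 K change is an interval; Kelvin and Celsius degrees are the same size, so ΔC = +10°C.
Final Celsius temperature: 321.8500 + 10.0000 = 331.8500°C.
In kelvin: 331.8500 + 273.15 = 605.00 K.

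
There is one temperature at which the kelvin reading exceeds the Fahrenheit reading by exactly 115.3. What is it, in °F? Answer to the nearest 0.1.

Let F be the Fahrenheit reading. The kelvin reading is K = 5/9·F + 255.372.
Require K - F = 115.3: (-4/9)·F + 255.372 = 115.3.
F = (115.3 - 255.372) / (-4/9) = 315.2.

315.2°F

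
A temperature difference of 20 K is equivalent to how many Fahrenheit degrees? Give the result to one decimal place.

For a temperature interval the offset drops out; only the factor 1.8 applies.
20 × 1.8 = 36.0.

36.0°F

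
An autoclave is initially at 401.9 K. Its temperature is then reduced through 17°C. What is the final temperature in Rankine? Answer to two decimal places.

Initial temperature in Celsius: 401.9 - 273.15 = 128.7500°C.
Final Celsius temperature: 128.7500 - 17.0000 = 111.7500°C.
In Rankine: 111.7500 × 1.8 + 491.67 = 692.82°R.

692.82°R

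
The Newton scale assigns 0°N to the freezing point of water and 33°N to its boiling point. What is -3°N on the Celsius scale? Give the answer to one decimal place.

-9.1°C

Linear interpolation between the fixed points: C = (-3 - 0) × 100 / (33 - 0) = -9.0909°C.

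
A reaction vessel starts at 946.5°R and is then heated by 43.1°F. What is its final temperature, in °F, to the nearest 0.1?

529.9°F

Initial temperature in Celsius: (946.5 - 491.67) × 5/9 = 252.6833°C.
The 43.1°F change is an interval, so only the factor 5/9 applies: +43.1 × 5/9 = +23.9444°C.
Final Celsius temperature: 252.6833 + 23.9444 = 276.6278°C.
In Fahrenheit: 276.6278 × 1.8 + 32 = 529.9°F.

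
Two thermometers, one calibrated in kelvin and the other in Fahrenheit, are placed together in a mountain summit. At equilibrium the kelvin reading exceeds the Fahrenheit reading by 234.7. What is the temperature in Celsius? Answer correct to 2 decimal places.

8.06°C

Let x be the kelvin reading; then the Fahrenheit reading is 1.8·x - 459.67.
(1.8·x - 459.67) - x = -234.7  ⇒  (0.8)·x = 224.97  ⇒  x = 281.2125 K.
In Celsius: 281.2125 - 273.15 = 8.06°C.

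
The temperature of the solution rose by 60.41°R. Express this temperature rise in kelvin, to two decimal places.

33.56 K

For a temperature interval the offset drops out; only the factor 5/9 applies.
60.41 × 5/9 = 33.56.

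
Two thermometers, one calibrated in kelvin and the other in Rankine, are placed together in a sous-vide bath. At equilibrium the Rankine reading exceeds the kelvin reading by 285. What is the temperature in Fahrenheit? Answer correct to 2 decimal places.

181.58°F

Let x be the kelvin reading; then the Rankine reading is 1.8·x.
(1.8·x) - x = 285  ⇒  (0.8)·x = 285  ⇒  x = 356.2500 K.
In Celsius: 356.25 - 273.15 = 83.1000°C.
In Fahrenheit: 83.1000 × 1.8 + 32 = 181.58°F.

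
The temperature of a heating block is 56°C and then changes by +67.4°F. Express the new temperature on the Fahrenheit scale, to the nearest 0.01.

200.20°F

The 67.4°F change is an interval, so only the factor 5/9 applies: +67.4 × 5/9 = +37.4444°C.
Final Celsius temperature: 56.0000 + 37.4444 = 93.4444°C.
In Fahrenheit: 93.4444 × 1.8 + 32 = 200.20°F.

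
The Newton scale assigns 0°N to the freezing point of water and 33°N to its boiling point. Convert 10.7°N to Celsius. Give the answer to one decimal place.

32.4°C

Linear interpolation between the fixed points: C = (10.7 - 0) × 100 / (33 - 0) = 32.4242°C.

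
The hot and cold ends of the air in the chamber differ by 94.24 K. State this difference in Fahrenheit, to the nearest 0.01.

An interval of 1 K corresponds to 1.8°F.
94.24 × 1.8 = 169.63.

169.63°F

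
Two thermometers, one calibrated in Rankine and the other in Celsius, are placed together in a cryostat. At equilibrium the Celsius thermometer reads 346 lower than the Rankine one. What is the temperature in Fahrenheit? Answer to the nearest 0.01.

-295.76°F

Let x be the Rankine reading; then the Celsius reading is 5/9·x - 273.15.
(5/9·x - 273.15) - x = -346  ⇒  (-4/9)·x = -72.85  ⇒  x = 163.9125°R.
In Celsius: (163.9125 - 491.67) × 5/9 = -182.0875°C.
In Fahrenheit: -182.0875 × 1.8 + 32 = -295.76°F.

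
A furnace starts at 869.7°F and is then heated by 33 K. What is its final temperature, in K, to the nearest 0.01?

Initial temperature in Celsius: (869.7 - 32) × 5/9 = 465.3889°C.
The 33 K change is an interval; Kelvin and Celsius degrees are the same size, so ΔC = +33°C.
Final Celsius temperature: 465.3889 + 33.0000 = 498.3889°C.
In kelvin: 498.3889 + 273.15 = 771.54 K.

771.54 K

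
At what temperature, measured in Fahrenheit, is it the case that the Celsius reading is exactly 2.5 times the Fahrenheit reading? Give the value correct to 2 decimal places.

-9.14°F

Let F be the Fahrenheit reading. The Celsius reading is C = 5/9·F - 17.7778.
Require C = 2.5·F: 5/9·F - 17.7778 = 2.5·F.
(-35/18)·F = 17.7778  ⇒  F = -9.14.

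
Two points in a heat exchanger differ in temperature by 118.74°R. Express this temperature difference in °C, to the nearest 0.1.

An interval of 1°R corresponds to 5/9°C.
118.74 × 5/9 = 66.0.

66.0°C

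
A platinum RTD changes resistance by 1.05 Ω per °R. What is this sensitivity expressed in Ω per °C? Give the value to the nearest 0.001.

1.890 Ω per °C

The quantity depends on a temperature interval, so only the ratio of degree sizes applies; the offset between the scales is irrelevant.
A change of 1°C is a change of 1.8°R, so per °C the value is 1.05 × 1.8 = 1.890.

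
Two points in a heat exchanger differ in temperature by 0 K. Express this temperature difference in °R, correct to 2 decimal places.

0.00°R

Only the scale ratio 1.8 matters for a change in temperature.
0 × 1.8 = 0.00.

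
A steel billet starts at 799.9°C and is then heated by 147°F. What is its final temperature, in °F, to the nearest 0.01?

The 147°F change is an interval, so only the factor 5/9 applies: +147 × 5/9 = +81.6667°C.
Final Celsius temperature: 799.9000 + 81.6667 = 881.5667°C.
In Fahrenheit: 881.5667 × 1.8 + 32 = 1618.82°F.

1618.82°F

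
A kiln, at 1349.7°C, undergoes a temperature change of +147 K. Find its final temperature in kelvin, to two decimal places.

1769.85 K

The 147 K change is an interval; Kelvin and Celsius degrees are the same size, so ΔC = +147°C.
Final Celsius temperature: 1349.7000 + 147.0000 = 1496.7000°C.
In kelvin: 1496.7000 + 273.15 = 1769.85 K.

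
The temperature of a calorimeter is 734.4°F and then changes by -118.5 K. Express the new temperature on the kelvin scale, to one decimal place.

Initial temperature in Celsius: (734.4 - 32) × 5/9 = 390.2222°C.
The 118.5 K change is an interval; Kelvin and Celsius degrees are the same size, so ΔC = -118.5°C.
Final Celsius temperature: 390.2222 - 118.5000 = 271.7222°C.
In kelvin: 271.7222 + 273.15 = 544.9 K.

544.9 K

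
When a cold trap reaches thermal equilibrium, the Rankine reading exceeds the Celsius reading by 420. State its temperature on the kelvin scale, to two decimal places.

Let x be the Rankine reading; then the Celsius reading is 5/9·x - 273.15.
(5/9·x - 273.15) - x = -420  ⇒  (-4/9)·x = -146.85  ⇒  x = 330.4125°R.
In Celsius: (330.4125 - 491.67) × 5/9 = -89.5875°C.
In kelvin: -89.5875 + 273.15 = 183.56 K.

183.56 K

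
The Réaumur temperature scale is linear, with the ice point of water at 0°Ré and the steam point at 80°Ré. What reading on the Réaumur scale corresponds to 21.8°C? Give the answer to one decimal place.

17.4°Ré

Linearly onto the Réaumur scale: 0 + (21.8000 / 100) × (80 - 0) = 17.4°Ré.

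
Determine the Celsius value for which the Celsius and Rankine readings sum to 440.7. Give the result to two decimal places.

-18.20°C

Let C be the Celsius reading. The Rankine reading is R = 1.8·C + 491.67.
Require C + R = 440.7: (2.8)·C + 491.67 = 440.7.
C = (440.7 - 491.67) / (2.8) = -18.20.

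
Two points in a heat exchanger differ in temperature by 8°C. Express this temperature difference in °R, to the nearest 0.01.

An interval of 1°C corresponds to 1.8°R.
8 × 1.8 = 14.40.

14.40°R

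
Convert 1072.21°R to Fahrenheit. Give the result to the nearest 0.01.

612.54°F

In Celsius: (1072.21 - 491.67) × 5/9 = 322.5222°C.
In Fahrenheit: 322.5222 × 1.8 + 32 = 612.54°F.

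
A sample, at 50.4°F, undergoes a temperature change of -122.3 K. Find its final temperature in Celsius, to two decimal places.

-112.08°C

Initial temperature in Celsius: (50.4 - 32) × 5/9 = 10.2222°C.
The 122.3 K change is an interval; Kelvin and Celsius degrees are the same size, so ΔC = -122.3°C.
Final Celsius temperature: 10.2222 - 122.3000 = -112.0778°C.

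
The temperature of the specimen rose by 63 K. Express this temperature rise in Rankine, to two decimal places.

Only the scale ratio 1.8 matters for a change in temperature.
63 × 1.8 = 113.40.

113.40°R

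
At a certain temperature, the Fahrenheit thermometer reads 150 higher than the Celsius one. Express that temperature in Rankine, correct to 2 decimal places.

Let x be the Celsius reading; then the Fahrenheit reading is 1.8·x + 32.
(1.8·x + 32) - x = 150  ⇒  (0.8)·x = 118  ⇒  x = 147.5000°C.
In Rankine: 147.5000 × 1.8 + 491.67 = 757.17°R.

757.17°R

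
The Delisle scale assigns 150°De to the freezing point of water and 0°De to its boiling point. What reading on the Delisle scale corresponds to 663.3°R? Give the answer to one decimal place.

First in Celsius: (663.3 - 491.67) × 5/9 = 95.3500°C.
Linearly onto the Delisle scale: 150 + (95.3500 / 100) × (0 - 150) = 7.0°De.

7.0°De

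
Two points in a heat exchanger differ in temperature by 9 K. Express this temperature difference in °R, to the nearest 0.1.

16.2°R

Only the scale ratio 1.8 matters for a change in temperature.
9 × 1.8 = 16.2.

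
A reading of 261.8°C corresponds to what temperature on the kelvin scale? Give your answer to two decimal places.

534.95 K

In kelvin: 261.8000 + 273.15 = 534.95 K.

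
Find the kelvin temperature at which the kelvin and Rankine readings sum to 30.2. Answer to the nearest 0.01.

Let K be the kelvin reading. The Rankine reading is R = 1.8·K.
Require K + R = 30.2: (2.8)·K = 30.2.
K = (30.2) / (2.8) = 10.79.

10.79 K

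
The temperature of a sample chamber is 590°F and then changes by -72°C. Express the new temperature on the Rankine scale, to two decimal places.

920.07°R

Initial temperature in Celsius: (590 - 32) × 5/9 = 310.0000°C.
Final Celsius temperature: 310.0000 - 72.0000 = 238.0000°C.
In Rankine: 238.0000 × 1.8 + 491.67 = 920.07°R.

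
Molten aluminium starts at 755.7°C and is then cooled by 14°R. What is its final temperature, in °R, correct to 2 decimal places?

1837.93°R

The 14°R change is an interval, so only the factor 5/9 applies: -14 × 5/9 = -7.7778°C.
Final Celsius temperature: 755.7000 - 7.7778 = 747.9222°C.
In Rankine: 747.9222 × 1.8 + 491.67 = 1837.93°R.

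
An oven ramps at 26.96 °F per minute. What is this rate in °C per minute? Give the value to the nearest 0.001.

14.978 °C/minute

The quantity depends on a temperature interval, so only the ratio of degree sizes applies; the offset between the scales is irrelevant.
A change of 1°F is a change of 5/9°C, so 26.96 × 5/9 = 14.978.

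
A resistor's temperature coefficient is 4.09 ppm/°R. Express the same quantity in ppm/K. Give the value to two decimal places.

Since only a temperature interval is involved, the additive offset between the scales drops out.
A change of 1 K is a change of 1.8°R, so per K the value is 4.09 × 1.8 = 7.36.

7.36 ppm/K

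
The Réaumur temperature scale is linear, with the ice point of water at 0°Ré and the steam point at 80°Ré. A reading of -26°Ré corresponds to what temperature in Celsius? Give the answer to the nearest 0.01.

Linear interpolation between the fixed points: C = (-26 - 0) × 100 / (80 - 0) = -32.5000°C.

-32.50°C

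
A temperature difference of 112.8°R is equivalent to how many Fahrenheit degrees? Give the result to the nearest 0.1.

Rankine and Fahrenheit degrees are the same size, so the interval is unchanged: 112.8.

112.8°F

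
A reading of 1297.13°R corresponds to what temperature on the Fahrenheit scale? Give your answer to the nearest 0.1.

837.5°F

In Celsius: (1297.13 - 491.67) × 5/9 = 447.4778°C.
In Fahrenheit: 447.4778 × 1.8 + 32 = 837.5°F.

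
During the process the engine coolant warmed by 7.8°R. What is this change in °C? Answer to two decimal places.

Only the scale ratio 5/9 matters for a change in temperature.
7.8 × 5/9 = 4.33.

4.33°C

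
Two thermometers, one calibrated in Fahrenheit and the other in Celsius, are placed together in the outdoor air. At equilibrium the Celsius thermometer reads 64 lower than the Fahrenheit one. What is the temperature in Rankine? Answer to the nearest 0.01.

Let x be the Fahrenheit reading; then the Celsius reading is 5/9·x - 17.7778.
(5/9·x - 17.7778) - x = -64  ⇒  (-4/9)·x = -46.2222  ⇒  x = 104.0000°F.
In Celsius: (104 - 32) × 5/9 = 40.0000°C.
In Rankine: 40.0000 × 1.8 + 491.67 = 563.67°R.

563.67°R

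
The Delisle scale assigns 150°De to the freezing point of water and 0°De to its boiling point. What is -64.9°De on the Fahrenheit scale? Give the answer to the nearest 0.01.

Linear interpolation between the fixed points: C = (-64.9 - 150) × 100 / (0 - 150) = 143.2667°C.
Then 143.2667 × 1.8 + 32 = 289.88°F.

289.88°F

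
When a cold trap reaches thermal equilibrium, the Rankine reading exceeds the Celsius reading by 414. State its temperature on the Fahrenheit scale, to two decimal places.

Let x be the Rankine reading; then the Celsius reading is 5/9·x - 273.15.
(5/9·x - 273.15) - x = -414  ⇒  (-4/9)·x = -140.85  ⇒  x = 316.9125°R.
In Celsius: (316.9125 - 491.67) × 5/9 = -97.0875°C.
In Fahrenheit: -97.0875 × 1.8 + 32 = -142.76°F.

-142.76°F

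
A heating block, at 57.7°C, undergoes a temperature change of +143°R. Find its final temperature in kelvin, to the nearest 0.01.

The 143°R change is an interval, so only the factor 5/9 applies: +143 × 5/9 = +79.4444°C.
Final Celsius temperature: 57.7000 + 79.4444 = 137.1444°C.
In kelvin: 137.1444 + 273.15 = 410.29 K.

410.29 K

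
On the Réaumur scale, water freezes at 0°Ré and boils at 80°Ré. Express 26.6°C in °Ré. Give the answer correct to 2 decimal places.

Linearly onto the Réaumur scale: 0 + (26.6000 / 100) × (80 - 0) = 21.28°Ré.

21.28°Ré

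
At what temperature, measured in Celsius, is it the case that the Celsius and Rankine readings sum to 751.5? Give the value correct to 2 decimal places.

Let C be the Celsius reading. The Rankine reading is R = 1.8·C + 491.67.
Require C + R = 751.5: (2.8)·C + 491.67 = 751.5.
C = (751.5 - 491.67) / (2.8) = 92.80.

92.80°C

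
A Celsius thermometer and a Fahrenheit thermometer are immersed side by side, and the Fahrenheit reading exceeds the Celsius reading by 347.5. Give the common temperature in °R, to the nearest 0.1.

1201.5°R

Let x be the Celsius reading; then the Fahrenheit reading is 1.8·x + 32.
(1.8·x + 32) - x = 347.5  ⇒  (0.8)·x = 315.5  ⇒  x = 394.3750°C.
In Rankine: 394.3750 × 1.8 + 491.67 = 1201.5°R.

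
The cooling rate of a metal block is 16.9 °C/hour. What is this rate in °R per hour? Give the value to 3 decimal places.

30.420 °R/hour

The quantity depends on a temperature interval, so only the ratio of degree sizes applies; the offset between the scales is irrelevant.
A change of 1°C is a change of 1.8°R, so 16.9 × 1.8 = 30.420.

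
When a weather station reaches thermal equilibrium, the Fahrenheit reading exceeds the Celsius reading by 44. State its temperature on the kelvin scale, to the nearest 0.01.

Let x be the Fahrenheit reading; then the Celsius reading is 5/9·x - 17.7778.
(5/9·x - 17.7778) - x = -44  ⇒  (-4/9)·x = -26.2222  ⇒  x = 59.0000°F.
In Celsius: (59 - 32) × 5/9 = 15.0000°C.
In kelvin: 15.0000 + 273.15 = 288.15 K.

288.15 K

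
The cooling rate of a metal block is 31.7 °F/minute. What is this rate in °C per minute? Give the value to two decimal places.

The quantity depends on a temperature interval, so only the ratio of degree sizes applies; the offset between the scales is irrelevant.
A change of 1°F is a change of 5/9°C, so 31.7 × 5/9 = 17.61.

17.61 °C/minute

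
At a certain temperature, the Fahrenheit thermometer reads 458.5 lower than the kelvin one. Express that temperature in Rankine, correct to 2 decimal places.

2.63°R

Let x be the kelvin reading; then the Fahrenheit reading is 1.8·x - 459.67.
(1.8·x - 459.67) - x = -458.5  ⇒  (0.8)·x = 1.17  ⇒  x = 1.4625 K.
In Celsius: 1.4625 - 273.15 = -271.6875°C.
In Rankine: -271.6875 × 1.8 + 491.67 = 2.63°R.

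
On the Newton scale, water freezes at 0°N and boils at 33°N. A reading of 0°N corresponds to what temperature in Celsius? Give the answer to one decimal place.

Linear interpolation between the fixed points: C = (0 - 0) × 100 / (33 - 0) = 0.0000°C.

0.0°C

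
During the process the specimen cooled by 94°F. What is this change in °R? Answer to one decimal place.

Fahrenheit and Rankine degrees are the same size, so the interval is unchanged: 94.0.

94.0°R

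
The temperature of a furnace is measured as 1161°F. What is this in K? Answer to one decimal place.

900.4 K

In Celsius: (1161 - 32) × 5/9 = 627.2222°C.
In kelvin: 627.2222 + 273.15 = 900.4 K.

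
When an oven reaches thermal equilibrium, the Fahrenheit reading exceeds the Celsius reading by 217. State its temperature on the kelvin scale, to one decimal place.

Let x be the Celsius reading; then the Fahrenheit reading is 1.8·x + 32.
(1.8·x + 32) - x = 217  ⇒  (0.8)·x = 185  ⇒  x = 231.2500°C.
In kelvin: 231.2500 + 273.15 = 504.4 K.

504.4 K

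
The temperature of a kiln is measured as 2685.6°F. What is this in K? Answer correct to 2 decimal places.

1747.37 K

In Celsius: (2685.6 - 32) × 5/9 = 1474.2222°C.
In kelvin: 1474.2222 + 273.15 = 1747.37 K.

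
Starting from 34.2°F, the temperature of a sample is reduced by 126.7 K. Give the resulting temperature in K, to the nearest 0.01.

147.67 K

Initial temperature in Celsius: (34.2 - 32) × 5/9 = 1.2222°C.
The 126.7 K change is an interval; Kelvin and Celsius degrees are the same size, so ΔC = -126.7°C.
Final Celsius temperature: 1.2222 - 126.7000 = -125.4778°C.
In kelvin: -125.4778 + 273.15 = 147.67 K.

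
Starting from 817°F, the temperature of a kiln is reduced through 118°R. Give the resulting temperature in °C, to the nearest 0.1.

Initial temperature in Celsius: (817 - 32) × 5/9 = 436.1111°C.
The 118°R change is an interval, so only the factor 5/9 applies: -118 × 5/9 = -65.5556°C.
Final Celsius temperature: 436.1111 - 65.5556 = 370.5556°C.

370.6°C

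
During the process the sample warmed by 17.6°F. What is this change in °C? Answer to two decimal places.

9.78°C

Only the scale ratio 5/9 matters for a change in temperature.
17.6 × 5/9 = 9.78.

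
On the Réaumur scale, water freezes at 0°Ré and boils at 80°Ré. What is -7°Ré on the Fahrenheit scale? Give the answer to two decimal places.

Linear interpolation between the fixed points: C = (-7 - 0) × 100 / (80 - 0) = -8.7500°C.
Then -8.7500 × 1.8 + 32 = 16.25°F.

16.25°F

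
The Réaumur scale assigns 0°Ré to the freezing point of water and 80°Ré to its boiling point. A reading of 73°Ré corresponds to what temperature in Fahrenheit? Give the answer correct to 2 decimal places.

196.25°F

Linear interpolation between the fixed points: C = (73 - 0) × 100 / (80 - 0) = 91.2500°C.
Then 91.2500 × 1.8 + 32 = 196.25°F.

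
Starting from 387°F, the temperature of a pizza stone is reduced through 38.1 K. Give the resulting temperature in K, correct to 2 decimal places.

Initial temperature in Celsius: (387 - 32) × 5/9 = 197.2222°C.
The 38.1 K change is an interval; Kelvin and Celsius degrees are the same size, so ΔC = -38.1°C.
Final Celsius temperature: 197.2222 - 38.1000 = 159.1222°C.
In kelvin: 159.1222 + 273.15 = 432.27 K.

432.27 K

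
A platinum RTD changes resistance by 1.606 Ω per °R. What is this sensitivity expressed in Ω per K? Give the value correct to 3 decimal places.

Since only a temperature interval is involved, the additive offset between the scales drops out.
A change of 1 K is a change of 1.8°R, so per K the value is 1.606 × 1.8 = 2.891.

2.891 Ω per K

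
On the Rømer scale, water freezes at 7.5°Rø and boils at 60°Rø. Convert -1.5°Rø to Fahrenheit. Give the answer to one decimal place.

1.1°F

Linear interpolation between the fixed points: C = (-1.5 - 7.5) × 100 / (60 - 7.5) = -17.1429°C.
Then -17.1429 × 1.8 + 32 = 1.1°F.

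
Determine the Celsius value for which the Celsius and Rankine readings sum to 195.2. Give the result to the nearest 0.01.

Let C be the Celsius reading. The Rankine reading is R = 1.8·C + 491.67.
Require C + R = 195.2: (2.8)·C + 491.67 = 195.2.
C = (195.2 - 491.67) / (2.8) = -105.88.

-105.88°C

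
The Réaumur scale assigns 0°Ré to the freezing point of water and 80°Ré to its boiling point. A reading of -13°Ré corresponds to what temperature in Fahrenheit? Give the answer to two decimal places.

2.75°F

Linear interpolation between the fixed points: C = (-13 - 0) × 100 / (80 - 0) = -16.2500°C.
Then -16.2500 × 1.8 + 32 = 2.75°F.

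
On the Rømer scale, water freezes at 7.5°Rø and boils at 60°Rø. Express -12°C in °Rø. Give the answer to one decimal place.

Linearly onto the Rømer scale: 7.5 + (-12.0000 / 100) × (60 - 7.5) = 1.2°Rø.

1.2°Rø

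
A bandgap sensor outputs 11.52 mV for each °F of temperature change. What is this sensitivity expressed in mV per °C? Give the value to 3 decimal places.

20.736 mV per °C

Since only a temperature interval is involved, the additive offset between the scales drops out.
A change of 1°C is a change of 1.8°F, so per °C the value is 11.52 × 1.8 = 20.736.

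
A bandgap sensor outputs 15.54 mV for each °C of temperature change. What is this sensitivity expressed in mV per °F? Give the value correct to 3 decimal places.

8.633 mV per °F

The quantity depends on a temperature interval, so only the ratio of degree sizes applies; the offset between the scales is irrelevant.
A change of 1°F is a change of 5/9°C, so per °F the value is 15.54 × 5/9 = 8.633.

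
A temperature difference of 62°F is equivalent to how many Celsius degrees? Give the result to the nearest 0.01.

34.44°C

For a temperature interval the offset drops out; only the factor 5/9 applies.
62 × 5/9 = 34.44.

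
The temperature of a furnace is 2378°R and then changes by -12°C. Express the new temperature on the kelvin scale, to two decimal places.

1309.11 K

Initial temperature in Celsius: (2378 - 491.67) × 5/9 = 1047.9611°C.
Final Celsius temperature: 1047.9611 - 12.0000 = 1035.9611°C.
In kelvin: 1035.9611 + 273.15 = 1309.11 K.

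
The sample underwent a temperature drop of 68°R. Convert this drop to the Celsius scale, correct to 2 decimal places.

For a temperature interval the offset drops out; only the factor 5/9 applies.
68 × 5/9 = 37.78.

37.78°C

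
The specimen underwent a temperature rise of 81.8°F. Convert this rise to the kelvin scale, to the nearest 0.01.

45.44 K

For a temperature interval the offset drops out; only the factor 5/9 applies.
81.8 × 5/9 = 45.44.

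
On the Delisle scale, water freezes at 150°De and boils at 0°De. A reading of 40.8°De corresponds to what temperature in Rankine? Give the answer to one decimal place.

Linear interpolation between the fixed points: C = (40.8 - 150) × 100 / (0 - 150) = 72.8000°C.
Then 72.8000 × 1.8 + 491.67 = 622.7°R.

622.7°R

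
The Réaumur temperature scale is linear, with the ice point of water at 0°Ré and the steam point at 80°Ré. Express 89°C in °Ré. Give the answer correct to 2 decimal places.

Linearly onto the Réaumur scale: 0 + (89.0000 / 100) × (80 - 0) = 71.20°Ré.

71.20°Ré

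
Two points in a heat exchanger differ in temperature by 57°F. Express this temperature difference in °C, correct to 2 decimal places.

Only the scale ratio 5/9 matters for a change in temperature.
57 × 5/9 = 31.67.

31.67°C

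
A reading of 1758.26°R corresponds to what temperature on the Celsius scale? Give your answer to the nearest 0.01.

703.66°C

In Celsius: (1758.26 - 491.67) × 5/9 = 703.6611°C.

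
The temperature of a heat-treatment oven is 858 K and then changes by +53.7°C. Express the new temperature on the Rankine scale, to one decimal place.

1641.1°R

Initial temperature in Celsius: 858 - 273.15 = 584.8500°C.
Final Celsius temperature: 584.8500 + 53.7000 = 638.5500°C.
In Rankine: 638.5500 × 1.8 + 491.67 = 1641.1°R.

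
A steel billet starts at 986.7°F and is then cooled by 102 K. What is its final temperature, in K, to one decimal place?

Initial temperature in Celsius: (986.7 - 32) × 5/9 = 530.3889°C.
The 102 K change is an interval; Kelvin and Celsius degrees are the same size, so ΔC = -102°C.
Final Celsius temperature: 530.3889 - 102.0000 = 428.3889°C.
In kelvin: 428.3889 + 273.15 = 701.5 K.

701.5 K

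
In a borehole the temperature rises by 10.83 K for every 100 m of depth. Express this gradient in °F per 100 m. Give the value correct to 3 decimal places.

19.494 °F/100 m

The quantity depends on a temperature interval, so only the ratio of degree sizes applies; the offset between the scales is irrelevant.
A change of 1 K is a change of 1.8°F, so 10.83 × 1.8 = 19.494.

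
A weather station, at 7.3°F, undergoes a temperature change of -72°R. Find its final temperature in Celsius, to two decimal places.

-53.72°C

Initial temperature in Celsius: (7.3 - 32) × 5/9 = -13.7222°C.
The 72°R change is an interval, so only the factor 5/9 applies: -72 × 5/9 = -40.0000°C.
Final Celsius temperature: -13.7222 - 40.0000 = -53.7222°C.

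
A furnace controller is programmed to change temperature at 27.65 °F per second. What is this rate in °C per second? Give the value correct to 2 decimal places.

Since only a temperature interval is involved, the additive offset between the scales drops out.
A change of 1°F is a change of 5/9°C, so 27.65 × 5/9 = 15.36.

15.36 °C/second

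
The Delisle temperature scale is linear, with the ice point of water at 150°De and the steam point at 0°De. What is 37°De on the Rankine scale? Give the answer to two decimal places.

627.27°R

Linear interpolation between the fixed points: C = (37 - 150) × 100 / (0 - 150) = 75.3333°C.
Then 75.3333 × 1.8 + 491.67 = 627.27°R.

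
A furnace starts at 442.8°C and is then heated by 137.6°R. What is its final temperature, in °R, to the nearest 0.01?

1426.31°R

The 137.6°R change is an interval, so only the factor 5/9 applies: +137.6 × 5/9 = +76.4444°C.
Final Celsius temperature: 442.8000 + 76.4444 = 519.2444°C.
In Rankine: 519.2444 × 1.8 + 491.67 = 1426.31°R.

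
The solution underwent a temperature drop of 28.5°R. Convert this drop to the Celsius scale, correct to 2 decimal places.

Only the scale ratio 5/9 matters for a change in temperature.
28.5 × 5/9 = 15.83.

15.83°C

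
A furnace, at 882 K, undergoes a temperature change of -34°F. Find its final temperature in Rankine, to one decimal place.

Initial temperature in Celsius: 882 - 273.15 = 608.8500°C.
The 34°F change is an interval, so only the factor 5/9 applies: -34 × 5/9 = -18.8889°C.
Final Celsius temperature: 608.8500 - 18.8889 = 589.9611°C.
In Rankine: 589.9611 × 1.8 + 491.67 = 1553.6°R.

1553.6°R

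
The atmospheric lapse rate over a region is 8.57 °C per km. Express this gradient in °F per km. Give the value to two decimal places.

The quantity depends on a temperature interval, so only the ratio of degree sizes applies; the offset between the scales is irrelevant.
A change of 1°C is a change of 1.8°F, so 8.57 × 1.8 = 15.43.

15.43 °F/km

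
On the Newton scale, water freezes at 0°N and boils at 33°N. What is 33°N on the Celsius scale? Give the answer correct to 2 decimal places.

100.00°C

Linear interpolation between the fixed points: C = (33 - 0) × 100 / (33 - 0) = 100.0000°C.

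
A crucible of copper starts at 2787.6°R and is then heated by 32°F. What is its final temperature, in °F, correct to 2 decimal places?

Initial temperature in Celsius: (2787.6 - 491.67) × 5/9 = 1275.5167°C.
The 32°F change is an interval, so only the factor 5/9 applies: +32 × 5/9 = +17.7778°C.
Final Celsius temperature: 1275.5167 + 17.7778 = 1293.2944°C.
In Fahrenheit: 1293.2944 × 1.8 + 32 = 2359.93°F.

2359.93°F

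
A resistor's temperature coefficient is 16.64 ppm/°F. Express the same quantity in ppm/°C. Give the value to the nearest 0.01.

The quantity depends on a temperature interval, so only the ratio of degree sizes applies; the offset between the scales is irrelevant.
A change of 1°C is a change of 1.8°F, so per °C the value is 16.64 × 1.8 = 29.95.

29.95 ppm/°C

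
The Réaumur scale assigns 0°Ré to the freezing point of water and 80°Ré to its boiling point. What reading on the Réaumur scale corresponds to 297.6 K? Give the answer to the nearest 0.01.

19.56°Ré

First in Celsius: 297.6 - 273.15 = 24.4500°C.
Linearly onto the Réaumur scale: 0 + (24.4500 / 100) × (80 - 0) = 19.56°Ré.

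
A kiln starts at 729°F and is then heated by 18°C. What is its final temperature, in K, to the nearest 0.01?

Initial temperature in Celsius: (729 - 32) × 5/9 = 387.2222°C.
Final Celsius temperature: 387.2222 + 18.0000 = 405.2222°C.
In kelvin: 405.2222 + 273.15 = 678.37 K.

678.37 K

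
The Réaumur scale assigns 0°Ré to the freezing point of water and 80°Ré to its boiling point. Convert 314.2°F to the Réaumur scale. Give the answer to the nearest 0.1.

First in Celsius: (314.2 - 32) × 5/9 = 156.7778°C.
Linearly onto the Réaumur scale: 0 + (156.7778 / 100) × (80 - 0) = 125.4°Ré.

125.4°Ré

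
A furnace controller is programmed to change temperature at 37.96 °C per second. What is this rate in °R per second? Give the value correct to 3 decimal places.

Since only a temperature interval is involved, the additive offset between the scales drops out.
A change of 1°C is a change of 1.8°R, so 37.96 × 1.8 = 68.328.

68.328 °R/second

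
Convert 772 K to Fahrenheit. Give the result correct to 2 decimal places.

In Celsius: 772 - 273.15 = 498.8500°C.
In Fahrenheit: 498.8500 × 1.8 + 32 = 929.93°F.

929.93°F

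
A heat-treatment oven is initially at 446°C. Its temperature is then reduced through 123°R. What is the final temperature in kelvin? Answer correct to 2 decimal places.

The 123°R change is an interval, so only the factor 5/9 applies: -123 × 5/9 = -68.3333°C.
Final Celsius temperature: 446.0000 - 68.3333 = 377.6667°C.
In kelvin: 377.6667 + 273.15 = 650.82 K.

650.82 K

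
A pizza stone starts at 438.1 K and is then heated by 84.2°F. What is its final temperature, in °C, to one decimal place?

211.7°C

Initial temperature in Celsius: 438.1 - 273.15 = 164.9500°C.
The 84.2°F change is an interval, so only the factor 5/9 applies: +84.2 × 5/9 = +46.7778°C.
Final Celsius temperature: 164.9500 + 46.7778 = 211.7278°C.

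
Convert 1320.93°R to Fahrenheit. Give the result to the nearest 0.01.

In Celsius: (1320.93 - 491.67) × 5/9 = 460.7000°C.
In Fahrenheit: 460.7000 × 1.8 + 32 = 861.26°F.

861.26°F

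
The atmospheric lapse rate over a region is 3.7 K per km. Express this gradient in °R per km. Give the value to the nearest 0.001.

6.660 °R/km

The quantity depends on a temperature interval, so only the ratio of degree sizes applies; the offset between the scales is irrelevant.
A change of 1 K is a change of 1.8°R, so 3.7 × 1.8 = 6.660.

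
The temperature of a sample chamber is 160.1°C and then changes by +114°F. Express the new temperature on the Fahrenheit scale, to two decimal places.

The 114°F change is an interval, so only the factor 5/9 applies: +114 × 5/9 = +63.3333°C.
Final Celsius temperature: 160.1000 + 63.3333 = 223.4333°C.
In Fahrenheit: 223.4333 × 1.8 + 32 = 434.18°F.

434.18°F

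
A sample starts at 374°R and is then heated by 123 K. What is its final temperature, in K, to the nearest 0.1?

Initial temperature in Celsius: (374 - 491.67) × 5/9 = -65.3722°C.
The 123 K change is an interval; Kelvin and Celsius degrees are the same size, so ΔC = +123°C.
Final Celsius temperature: -65.3722 + 123.0000 = 57.6278°C.
In kelvin: 57.6278 + 273.15 = 330.8 K.

330.8 K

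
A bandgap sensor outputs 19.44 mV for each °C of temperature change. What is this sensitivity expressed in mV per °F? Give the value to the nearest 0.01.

The quantity depends on a temperature interval, so only the ratio of degree sizes applies; the offset between the scales is irrelevant.
A change of 1°F is a change of 5/9°C, so per °F the value is 19.44 × 5/9 = 10.80.

10.80 mV per °F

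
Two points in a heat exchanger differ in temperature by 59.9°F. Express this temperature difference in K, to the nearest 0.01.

For a temperature interval the offset drops out; only the factor 5/9 applies.
59.9 × 5/9 = 33.28.

33.28 K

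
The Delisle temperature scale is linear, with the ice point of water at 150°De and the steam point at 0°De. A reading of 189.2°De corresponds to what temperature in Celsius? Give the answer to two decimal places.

-26.13°C

Linear interpolation between the fixed points: C = (189.2 - 150) × 100 / (0 - 150) = -26.1333°C.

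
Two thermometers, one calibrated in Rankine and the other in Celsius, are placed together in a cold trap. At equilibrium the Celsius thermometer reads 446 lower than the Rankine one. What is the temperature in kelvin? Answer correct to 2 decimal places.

216.06 K

Let x be the Rankine reading; then the Celsius reading is 5/9·x - 273.15.
(5/9·x - 273.15) - x = -446  ⇒  (-4/9)·x = -172.85  ⇒  x = 388.9125°R.
In Celsius: (388.9125 - 491.67) × 5/9 = -57.0875°C.
In kelvin: -57.0875 + 273.15 = 216.06 K.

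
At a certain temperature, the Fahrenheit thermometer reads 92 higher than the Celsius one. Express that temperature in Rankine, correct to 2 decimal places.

Let x be the Celsius reading; then the Fahrenheit reading is 1.8·x + 32.
(1.8·x + 32) - x = 92  ⇒  (0.8)·x = 60  ⇒  x = 75.0000°C.
In Rankine: 75.0000 × 1.8 + 491.67 = 626.67°R.

626.67°R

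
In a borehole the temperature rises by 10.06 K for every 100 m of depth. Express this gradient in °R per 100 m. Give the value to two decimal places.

Since only a temperature interval is involved, the additive offset between the scales drops out.
A change of 1 K is a change of 1.8°R, so 10.06 × 1.8 = 18.11.

18.11 °R/100 m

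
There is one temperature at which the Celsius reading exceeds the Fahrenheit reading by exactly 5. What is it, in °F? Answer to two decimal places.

-51.25°F

Let F be the Fahrenheit reading. The Celsius reading is C = 5/9·F - 17.7778.
Require C - F = 5: (-4/9)·F - 17.7778 = 5.
F = (5 + 17.7778) / (-4/9) = -51.25.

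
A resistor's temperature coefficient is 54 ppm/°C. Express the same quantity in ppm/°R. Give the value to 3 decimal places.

The quantity depends on a temperature interval, so only the ratio of degree sizes applies; the offset between the scales is irrelevant.
A change of 1°R is a change of 5/9°C, so per °R the value is 54 × 5/9 = 30.000.

30.000 ppm/°R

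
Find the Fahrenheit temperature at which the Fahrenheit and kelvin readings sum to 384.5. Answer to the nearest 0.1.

83.0°F

Let F be the Fahrenheit reading. The kelvin reading is K = 5/9·F + 255.372.
Require F + K = 384.5: (14/9)·F + 255.372 = 384.5.
F = (384.5 - 255.372) / (14/9) = 83.0.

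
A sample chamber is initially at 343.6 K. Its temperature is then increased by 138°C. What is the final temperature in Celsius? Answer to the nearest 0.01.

Initial temperature in Celsius: 343.6 - 273.15 = 70.4500°C.
Final Celsius temperature: 70.4500 + 138.0000 = 208.4500°C.

208.45°C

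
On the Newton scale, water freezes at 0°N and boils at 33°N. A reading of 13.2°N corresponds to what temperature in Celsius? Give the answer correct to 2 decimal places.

40.00°C

Linear interpolation between the fixed points: C = (13.2 - 0) × 100 / (33 - 0) = 40.0000°C.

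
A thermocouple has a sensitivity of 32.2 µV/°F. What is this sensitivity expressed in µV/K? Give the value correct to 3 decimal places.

57.960 µV/K

The quantity depends on a temperature interval, so only the ratio of degree sizes applies; the offset between the scales is irrelevant.
A change of 1 K is a change of 1.8°F, so per K the value is 32.2 × 1.8 = 57.960.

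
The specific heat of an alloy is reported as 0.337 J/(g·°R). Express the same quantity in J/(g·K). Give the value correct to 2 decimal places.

0.61 J/(g·K)

Since only a temperature interval is involved, the additive offset between the scales drops out.
A change of 1 K is a change of 1.8°R, so per K the value is 0.337 × 1.8 = 0.61.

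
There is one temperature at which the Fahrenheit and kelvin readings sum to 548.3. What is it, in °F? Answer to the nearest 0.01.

188.31°F

Let F be the Fahrenheit reading. The kelvin reading is K = 5/9·F + 255.372.
Require F + K = 548.3: (14/9)·F + 255.372 = 548.3.
F = (548.3 - 255.372) / (14/9) = 188.31.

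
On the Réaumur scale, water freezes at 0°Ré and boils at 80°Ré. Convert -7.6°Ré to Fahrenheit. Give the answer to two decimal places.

Linear interpolation between the fixed points: C = (-7.6 - 0) × 100 / (80 - 0) = -9.5000°C.
Then -9.5000 × 1.8 + 32 = 14.90°F.

14.90°F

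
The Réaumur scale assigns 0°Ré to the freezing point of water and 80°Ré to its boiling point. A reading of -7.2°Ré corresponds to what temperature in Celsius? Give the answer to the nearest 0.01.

Linear interpolation between the fixed points: C = (-7.2 - 0) × 100 / (80 - 0) = -9.0000°C.

-9.00°C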